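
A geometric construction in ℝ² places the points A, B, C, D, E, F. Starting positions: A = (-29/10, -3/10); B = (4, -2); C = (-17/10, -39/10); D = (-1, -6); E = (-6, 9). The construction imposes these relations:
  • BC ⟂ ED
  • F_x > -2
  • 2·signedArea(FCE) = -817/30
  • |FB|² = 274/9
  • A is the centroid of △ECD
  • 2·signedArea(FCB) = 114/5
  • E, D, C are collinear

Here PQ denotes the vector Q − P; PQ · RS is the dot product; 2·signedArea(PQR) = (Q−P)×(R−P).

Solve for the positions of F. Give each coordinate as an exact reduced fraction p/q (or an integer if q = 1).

1. F_x = -1  [2·signedArea(FCE) = -817/30 ∩ 2·signedArea(FCB) = 114/5]
2. F_y = 1/3  [2·signedArea(FCE) = -817/30 ∩ 2·signedArea(FCB) = 114/5]
   → F = (-1, 1/3)

F = (-1, 1/3)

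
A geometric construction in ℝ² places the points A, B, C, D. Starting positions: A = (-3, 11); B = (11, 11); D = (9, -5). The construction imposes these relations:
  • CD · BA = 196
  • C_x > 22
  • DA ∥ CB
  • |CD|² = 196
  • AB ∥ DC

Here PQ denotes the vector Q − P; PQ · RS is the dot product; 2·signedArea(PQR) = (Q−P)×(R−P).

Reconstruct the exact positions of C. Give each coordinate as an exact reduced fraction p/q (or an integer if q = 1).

1. C_x = 23  [DA ∥ CB ∩ AB ∥ DC]
2. C_y = -5  [DA ∥ CB ∩ AB ∥ DC]
   → C = (23, -5)

C = (23, -5)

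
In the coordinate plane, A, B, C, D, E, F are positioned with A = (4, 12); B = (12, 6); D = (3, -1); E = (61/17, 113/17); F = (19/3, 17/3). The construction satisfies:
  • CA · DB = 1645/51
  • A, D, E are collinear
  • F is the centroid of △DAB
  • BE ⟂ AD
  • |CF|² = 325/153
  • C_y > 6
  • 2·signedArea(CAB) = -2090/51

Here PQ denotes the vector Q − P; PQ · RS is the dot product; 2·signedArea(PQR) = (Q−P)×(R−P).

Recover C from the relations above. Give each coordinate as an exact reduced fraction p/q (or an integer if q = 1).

1. C_x = 253/51  [2·signedArea(CAB) = -2090/51 ∩ CA · DB = 1645/51]
2. C_y = 314/51  [2·signedArea(CAB) = -2090/51 ∩ CA · DB = 1645/51]
   → C = (253/51, 314/51)

C = (253/51, 314/51)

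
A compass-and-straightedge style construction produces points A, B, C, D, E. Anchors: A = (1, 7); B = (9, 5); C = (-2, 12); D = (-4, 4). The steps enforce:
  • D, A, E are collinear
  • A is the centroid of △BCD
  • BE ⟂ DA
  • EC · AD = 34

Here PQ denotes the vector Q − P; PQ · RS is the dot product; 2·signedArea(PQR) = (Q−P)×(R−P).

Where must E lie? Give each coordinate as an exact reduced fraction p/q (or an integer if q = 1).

E = (6, 10)

1. E_x = 6  [D, A, E are collinear ∩ BE ⟂ DA]
2. E_y = 10  [D, A, E are collinear ∩ BE ⟂ DA]
   → E = (6, 10)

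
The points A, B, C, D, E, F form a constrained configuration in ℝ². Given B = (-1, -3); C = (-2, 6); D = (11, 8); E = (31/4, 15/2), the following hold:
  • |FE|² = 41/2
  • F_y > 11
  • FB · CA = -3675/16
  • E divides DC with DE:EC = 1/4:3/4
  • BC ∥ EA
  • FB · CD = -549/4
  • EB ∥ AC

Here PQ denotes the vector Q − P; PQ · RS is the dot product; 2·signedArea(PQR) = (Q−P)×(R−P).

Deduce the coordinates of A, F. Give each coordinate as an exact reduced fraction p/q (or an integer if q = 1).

1. A_x = 27/4  [EB ∥ AC ∩ BC ∥ EA]
2. A_y = 33/2  [EB ∥ AC ∩ BC ∥ EA]
   → A = (27/4, 33/2)
3. F_x = 29/4  [FB · CA = -3675/16 ∩ FB · CD = -549/4]
4. F_y = 12  [FB · CA = -3675/16 ∩ FB · CD = -549/4]
   → F = (29/4, 12)

A = (27/4, 33/2)
F = (29/4, 12)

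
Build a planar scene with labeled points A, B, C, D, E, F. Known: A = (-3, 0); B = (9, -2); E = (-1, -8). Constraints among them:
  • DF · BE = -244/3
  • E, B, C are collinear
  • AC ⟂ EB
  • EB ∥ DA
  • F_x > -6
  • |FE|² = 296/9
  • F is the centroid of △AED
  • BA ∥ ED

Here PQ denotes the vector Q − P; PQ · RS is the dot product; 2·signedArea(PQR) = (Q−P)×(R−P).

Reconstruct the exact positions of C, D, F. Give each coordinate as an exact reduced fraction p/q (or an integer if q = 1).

C = (18/17, -115/17)
D = (-13, -6)
F = (-17/3, -14/3)

1. C_x = 18/17  [E, B, C are collinear ∩ AC ⟂ EB]
2. C_y = -115/17  [E, B, C are collinear ∩ AC ⟂ EB]
   → C = (18/17, -115/17)
3. D_x = -13  [EB ∥ DA ∩ BA ∥ ED]
4. D_y = -6  [EB ∥ DA ∩ BA ∥ ED]
   → D = (-13, -6)
5. F_x = -17/3  [F is the centroid of △AED]
6. F_y = -14/3  [F is the centroid of △AED]
   → F = (-17/3, -14/3)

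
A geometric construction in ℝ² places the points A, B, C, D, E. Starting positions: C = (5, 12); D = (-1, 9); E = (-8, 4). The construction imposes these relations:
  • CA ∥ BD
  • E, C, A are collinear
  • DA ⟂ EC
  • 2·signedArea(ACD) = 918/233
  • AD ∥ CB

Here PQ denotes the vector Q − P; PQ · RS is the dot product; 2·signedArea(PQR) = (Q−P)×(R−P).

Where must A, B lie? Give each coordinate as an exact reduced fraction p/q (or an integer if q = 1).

A = (-161/233, 1980/233)
B = (1093/233, 2913/233)

1. A_x = -161/233  [E, C, A are collinear ∩ DA ⟂ EC]
2. A_y = 1980/233  [E, C, A are collinear ∩ DA ⟂ EC]
   → A = (-161/233, 1980/233)
3. B_x = 1093/233  [CA ∥ BD ∩ AD ∥ CB]
4. B_y = 2913/233  [CA ∥ BD ∩ AD ∥ CB]
   → B = (1093/233, 2913/233)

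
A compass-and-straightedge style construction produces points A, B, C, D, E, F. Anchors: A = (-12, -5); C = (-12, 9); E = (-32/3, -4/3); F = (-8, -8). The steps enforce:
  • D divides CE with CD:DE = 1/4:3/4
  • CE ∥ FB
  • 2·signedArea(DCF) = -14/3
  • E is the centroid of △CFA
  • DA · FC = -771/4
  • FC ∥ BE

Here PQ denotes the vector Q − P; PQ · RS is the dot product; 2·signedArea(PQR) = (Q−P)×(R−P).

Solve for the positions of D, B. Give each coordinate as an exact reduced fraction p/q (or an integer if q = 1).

B = (-20/3, -55/3)
D = (-35/3, 77/12)

1. D_x = -35/3  [D divides CE with CD:DE = 1/4:3/4]
2. D_y = 77/12  [D divides CE with CD:DE = 1/4:3/4]
   → D = (-35/3, 77/12)
3. B_x = -20/3  [FC ∥ BE ∩ CE ∥ FB]
4. B_y = -55/3  [FC ∥ BE ∩ CE ∥ FB]
   → B = (-20/3, -55/3)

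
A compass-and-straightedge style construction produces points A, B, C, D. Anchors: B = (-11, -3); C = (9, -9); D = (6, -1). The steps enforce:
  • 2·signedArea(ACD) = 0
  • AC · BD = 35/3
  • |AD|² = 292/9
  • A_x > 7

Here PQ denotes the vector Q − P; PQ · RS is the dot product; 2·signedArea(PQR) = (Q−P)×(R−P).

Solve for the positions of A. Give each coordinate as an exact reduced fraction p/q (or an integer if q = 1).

1. A_x = 8  [2·signedArea(ACD) = 0 ∩ AC · BD = 35/3]
2. A_y = -19/3  [2·signedArea(ACD) = 0 ∩ AC · BD = 35/3]
   → A = (8, -19/3)

A = (8, -19/3)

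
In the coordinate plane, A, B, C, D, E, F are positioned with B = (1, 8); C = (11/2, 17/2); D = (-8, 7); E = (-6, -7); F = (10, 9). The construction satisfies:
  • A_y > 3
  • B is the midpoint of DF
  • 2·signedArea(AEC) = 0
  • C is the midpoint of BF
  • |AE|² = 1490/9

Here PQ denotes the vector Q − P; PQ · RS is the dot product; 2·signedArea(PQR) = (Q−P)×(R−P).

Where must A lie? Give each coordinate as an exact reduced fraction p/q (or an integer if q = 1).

A = (5/3, 10/3)

1. A_x = 5/3  [line -31/2·x + 23/2·y + -25/2 = 0 ∩ |AE|² = 1490/9]
2. A_y = 10/3  [line -31/2·x + 23/2·y + -25/2 = 0 ∩ |AE|² = 1490/9]
   → A = (5/3, 10/3)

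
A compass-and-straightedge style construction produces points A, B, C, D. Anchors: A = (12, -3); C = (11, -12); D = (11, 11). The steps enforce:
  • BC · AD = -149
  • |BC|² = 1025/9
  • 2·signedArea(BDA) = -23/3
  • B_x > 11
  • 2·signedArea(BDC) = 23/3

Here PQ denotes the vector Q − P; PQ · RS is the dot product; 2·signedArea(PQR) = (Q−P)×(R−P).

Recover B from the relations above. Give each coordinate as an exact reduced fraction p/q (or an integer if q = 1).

1. B_x = 34/3  [2·signedArea(BDC) = 23/3 ∩ 2·signedArea(BDA) = -23/3]
2. B_y = -4/3  [2·signedArea(BDC) = 23/3 ∩ 2·signedArea(BDA) = -23/3]
   → B = (34/3, -4/3)

B = (34/3, -4/3)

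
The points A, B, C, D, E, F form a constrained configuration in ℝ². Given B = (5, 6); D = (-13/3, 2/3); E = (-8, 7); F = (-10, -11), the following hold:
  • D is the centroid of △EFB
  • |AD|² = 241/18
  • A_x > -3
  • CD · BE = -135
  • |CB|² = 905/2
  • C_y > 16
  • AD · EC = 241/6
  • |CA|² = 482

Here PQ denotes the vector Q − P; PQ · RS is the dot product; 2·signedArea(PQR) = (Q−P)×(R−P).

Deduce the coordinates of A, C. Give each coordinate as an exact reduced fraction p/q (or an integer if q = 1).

A = (-5/2, -5/2)
C = (-27/2, 33/2)

1. C_x = -27/2  [line 13·x + -1·y + 192 = 0 ∩ |CB|² = 905/2]
2. C_y = 33/2  [line 13·x + -1·y + 192 = 0 ∩ |CB|² = 905/2]
   → C = (-27/2, 33/2)
3. A_x = -5/2  [line 11/2·x + -19/2·y + -10 = 0 ∩ |AD|² = 241/18]
4. A_y = -5/2  [line 11/2·x + -19/2·y + -10 = 0 ∩ |AD|² = 241/18]
   → A = (-5/2, -5/2)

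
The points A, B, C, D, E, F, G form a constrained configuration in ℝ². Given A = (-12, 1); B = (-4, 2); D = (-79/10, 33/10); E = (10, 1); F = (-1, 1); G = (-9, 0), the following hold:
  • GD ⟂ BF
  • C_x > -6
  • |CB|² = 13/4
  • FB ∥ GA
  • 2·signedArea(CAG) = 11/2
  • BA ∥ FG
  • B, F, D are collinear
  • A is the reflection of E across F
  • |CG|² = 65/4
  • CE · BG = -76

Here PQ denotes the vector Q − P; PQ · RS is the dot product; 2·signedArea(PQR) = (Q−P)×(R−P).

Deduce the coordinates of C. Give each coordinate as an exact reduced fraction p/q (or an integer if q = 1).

1. C_x = -5  [2·signedArea(CAG) = 11/2 ∩ CE · BG = -76]
2. C_y = 1/2  [2·signedArea(CAG) = 11/2 ∩ CE · BG = -76]
   → C = (-5, 1/2)

C = (-5, 1/2)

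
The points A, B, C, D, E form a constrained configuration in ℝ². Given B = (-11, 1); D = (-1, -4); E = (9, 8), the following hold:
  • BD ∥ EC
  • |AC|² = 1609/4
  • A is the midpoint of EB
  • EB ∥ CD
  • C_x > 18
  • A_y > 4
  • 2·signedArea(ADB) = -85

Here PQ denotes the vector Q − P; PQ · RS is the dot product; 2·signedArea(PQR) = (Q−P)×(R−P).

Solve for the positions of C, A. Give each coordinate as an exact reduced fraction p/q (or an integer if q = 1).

1. C_x = 19  [EB ∥ CD ∩ BD ∥ EC]
2. C_y = 3  [EB ∥ CD ∩ BD ∥ EC]
   → C = (19, 3)
3. A_x = -1  [A is the midpoint of EB]
4. A_y = 9/2  [A is the midpoint of EB]
   → A = (-1, 9/2)

A = (-1, 9/2)
C = (19, 3)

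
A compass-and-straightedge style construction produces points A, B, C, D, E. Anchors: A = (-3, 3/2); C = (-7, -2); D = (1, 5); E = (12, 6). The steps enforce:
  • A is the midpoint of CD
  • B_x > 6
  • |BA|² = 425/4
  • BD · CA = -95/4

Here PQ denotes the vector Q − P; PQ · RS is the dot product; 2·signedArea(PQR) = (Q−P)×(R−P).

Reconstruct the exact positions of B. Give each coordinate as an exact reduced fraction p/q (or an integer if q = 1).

B = (13/2, 11/2)

1. B_x = 13/2  [line -4·x + -7/2·y + 181/4 = 0 ∩ |BA|² = 425/4]
2. B_y = 11/2  [line -4·x + -7/2·y + 181/4 = 0 ∩ |BA|² = 425/4]
   → B = (13/2, 11/2)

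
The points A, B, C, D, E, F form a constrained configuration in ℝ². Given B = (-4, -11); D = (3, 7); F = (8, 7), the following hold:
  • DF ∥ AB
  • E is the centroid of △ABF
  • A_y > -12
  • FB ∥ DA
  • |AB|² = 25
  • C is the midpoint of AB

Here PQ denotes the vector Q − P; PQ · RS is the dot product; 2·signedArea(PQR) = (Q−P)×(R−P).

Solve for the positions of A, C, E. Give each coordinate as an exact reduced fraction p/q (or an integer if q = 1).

1. A_x = -9  [DF ∥ AB ∩ FB ∥ DA]
2. A_y = -11  [DF ∥ AB ∩ FB ∥ DA]
   → A = (-9, -11)
3. C_x = -13/2  [C is the midpoint of AB]
4. C_y = -11  [C is the midpoint of AB]
   → C = (-13/2, -11)
5. E_x = -5/3  [E is the centroid of △ABF]
6. E_y = -5  [E is the centroid of △ABF]
   → E = (-5/3, -5)

A = (-9, -11)
C = (-13/2, -11)
E = (-5/3, -5)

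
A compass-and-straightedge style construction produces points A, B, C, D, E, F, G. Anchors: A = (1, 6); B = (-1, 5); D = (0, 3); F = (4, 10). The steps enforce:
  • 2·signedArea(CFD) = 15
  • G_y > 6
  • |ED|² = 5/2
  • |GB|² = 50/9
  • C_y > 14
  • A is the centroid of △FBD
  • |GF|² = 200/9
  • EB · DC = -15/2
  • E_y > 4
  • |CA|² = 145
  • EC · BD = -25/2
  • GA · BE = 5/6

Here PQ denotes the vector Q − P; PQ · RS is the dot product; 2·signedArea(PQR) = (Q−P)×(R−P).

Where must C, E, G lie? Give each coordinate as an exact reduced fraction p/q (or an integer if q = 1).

C = (9, 15)
E = (1/2, 9/2)
G = (2/3, 20/3)

1. C_x = 9  [line 7·x + -4·y + -3 = 0 ∩ |CA|² = 145]
2. C_y = 15  [line 7·x + -4·y + -3 = 0 ∩ |CA|² = 145]
   → C = (9, 15)
3. E_x = 1/2  [EC · BD = -25/2 ∩ EB · DC = -15/2]
4. E_y = 9/2  [EC · BD = -25/2 ∩ EB · DC = -15/2]
   → E = (1/2, 9/2)
5. G_x = 2/3  [line -3/2·x + 1/2·y + -7/3 = 0 ∩ |GB|² = 50/9]
6. G_y = 20/3  [line -3/2·x + 1/2·y + -7/3 = 0 ∩ |GB|² = 50/9]
   → G = (2/3, 20/3)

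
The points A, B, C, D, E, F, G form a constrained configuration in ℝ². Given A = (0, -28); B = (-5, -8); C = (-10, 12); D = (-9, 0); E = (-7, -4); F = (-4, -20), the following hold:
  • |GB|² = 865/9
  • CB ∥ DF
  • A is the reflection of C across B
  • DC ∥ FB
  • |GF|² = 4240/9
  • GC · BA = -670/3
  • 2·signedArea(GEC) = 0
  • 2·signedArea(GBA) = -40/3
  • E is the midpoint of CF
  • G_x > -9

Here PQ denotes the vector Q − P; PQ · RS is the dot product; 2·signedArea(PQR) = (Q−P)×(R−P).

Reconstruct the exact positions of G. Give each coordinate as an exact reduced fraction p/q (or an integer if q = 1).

G = (-8, 4/3)

1. G_x = -8  [2·signedArea(GEC) = 0 ∩ 2·signedArea(GBA) = -40/3]
2. G_y = 4/3  [2·signedArea(GEC) = 0 ∩ 2·signedArea(GBA) = -40/3]
   → G = (-8, 4/3)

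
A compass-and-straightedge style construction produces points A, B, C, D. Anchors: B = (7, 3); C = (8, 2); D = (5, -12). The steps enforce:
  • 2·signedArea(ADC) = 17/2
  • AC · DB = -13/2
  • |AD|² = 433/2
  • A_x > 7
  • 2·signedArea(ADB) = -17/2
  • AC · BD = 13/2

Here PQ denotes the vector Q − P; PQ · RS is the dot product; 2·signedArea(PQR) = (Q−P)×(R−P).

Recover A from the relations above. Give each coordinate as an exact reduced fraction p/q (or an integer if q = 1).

1. A_x = 15/2  [AC · DB = -13/2 ∩ 2·signedArea(ADC) = 17/2]
2. A_y = 5/2  [AC · DB = -13/2 ∩ 2·signedArea(ADC) = 17/2]
   → A = (15/2, 5/2)

A = (15/2, 5/2)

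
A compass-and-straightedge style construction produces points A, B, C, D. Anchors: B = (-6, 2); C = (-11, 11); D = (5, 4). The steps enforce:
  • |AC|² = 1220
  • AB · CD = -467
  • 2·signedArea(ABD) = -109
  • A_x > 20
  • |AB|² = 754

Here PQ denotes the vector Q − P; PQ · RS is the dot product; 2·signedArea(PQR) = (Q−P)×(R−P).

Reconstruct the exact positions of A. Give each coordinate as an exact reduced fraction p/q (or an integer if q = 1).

1. A_x = 21  [2·signedArea(ABD) = -109 ∩ AB · CD = -467]
2. A_y = -3  [2·signedArea(ABD) = -109 ∩ AB · CD = -467]
   → A = (21, -3)

A = (21, -3)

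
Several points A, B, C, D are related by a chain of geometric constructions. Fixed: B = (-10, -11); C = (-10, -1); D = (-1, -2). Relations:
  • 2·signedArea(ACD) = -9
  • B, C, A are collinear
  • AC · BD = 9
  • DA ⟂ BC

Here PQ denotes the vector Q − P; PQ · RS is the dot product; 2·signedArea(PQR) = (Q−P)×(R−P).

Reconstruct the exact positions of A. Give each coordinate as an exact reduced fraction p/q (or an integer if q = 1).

A = (-10, -2)

1. A_x = -10  [B, C, A are collinear ∩ DA ⟂ BC]
2. A_y = -2  [B, C, A are collinear ∩ DA ⟂ BC]
   → A = (-10, -2)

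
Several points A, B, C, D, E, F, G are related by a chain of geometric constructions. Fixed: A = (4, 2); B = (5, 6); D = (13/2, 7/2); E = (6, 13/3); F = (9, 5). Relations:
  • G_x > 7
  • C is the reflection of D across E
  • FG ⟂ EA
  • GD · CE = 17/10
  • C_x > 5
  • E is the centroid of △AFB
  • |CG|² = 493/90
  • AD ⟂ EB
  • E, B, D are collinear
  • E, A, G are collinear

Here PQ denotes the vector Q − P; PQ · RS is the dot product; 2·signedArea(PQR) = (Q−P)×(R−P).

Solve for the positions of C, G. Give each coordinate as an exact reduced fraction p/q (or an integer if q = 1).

C = (11/2, 31/6)
G = (38/5, 31/5)

1. C_x = 11/2  [C is the reflection of D across E]
2. C_y = 31/6  [C is the reflection of D across E]
   → C = (11/2, 31/6)
3. G_x = 38/5  [E, A, G are collinear ∩ FG ⟂ EA]
4. G_y = 31/5  [E, A, G are collinear ∩ FG ⟂ EA]
   → G = (38/5, 31/5)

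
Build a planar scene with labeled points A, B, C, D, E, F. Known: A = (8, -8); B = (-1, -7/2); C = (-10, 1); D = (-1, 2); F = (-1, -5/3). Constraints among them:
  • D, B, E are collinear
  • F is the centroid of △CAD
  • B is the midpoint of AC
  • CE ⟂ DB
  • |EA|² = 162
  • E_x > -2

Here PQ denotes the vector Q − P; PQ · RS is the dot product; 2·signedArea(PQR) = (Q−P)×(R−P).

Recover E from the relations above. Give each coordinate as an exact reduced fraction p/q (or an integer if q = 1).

E = (-1, 1)

1. E_x = -1  [D, B, E are collinear ∩ CE ⟂ DB]
2. E_y = 1  [D, B, E are collinear ∩ CE ⟂ DB]
   → E = (-1, 1)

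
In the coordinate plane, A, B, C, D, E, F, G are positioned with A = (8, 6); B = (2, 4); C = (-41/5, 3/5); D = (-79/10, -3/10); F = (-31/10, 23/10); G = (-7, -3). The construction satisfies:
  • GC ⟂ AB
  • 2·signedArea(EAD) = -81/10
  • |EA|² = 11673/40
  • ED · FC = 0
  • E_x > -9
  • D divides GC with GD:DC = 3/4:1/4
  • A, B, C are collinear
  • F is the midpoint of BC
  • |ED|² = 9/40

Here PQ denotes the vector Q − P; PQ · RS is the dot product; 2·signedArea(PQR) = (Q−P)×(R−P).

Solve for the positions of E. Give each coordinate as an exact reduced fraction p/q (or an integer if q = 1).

E = (-161/20, 3/20)

1. E_x = -161/20  [ED · FC = 0 ∩ 2·signedArea(EAD) = -81/10]
2. E_y = 3/20  [ED · FC = 0 ∩ 2·signedArea(EAD) = -81/10]
   → E = (-161/20, 3/20)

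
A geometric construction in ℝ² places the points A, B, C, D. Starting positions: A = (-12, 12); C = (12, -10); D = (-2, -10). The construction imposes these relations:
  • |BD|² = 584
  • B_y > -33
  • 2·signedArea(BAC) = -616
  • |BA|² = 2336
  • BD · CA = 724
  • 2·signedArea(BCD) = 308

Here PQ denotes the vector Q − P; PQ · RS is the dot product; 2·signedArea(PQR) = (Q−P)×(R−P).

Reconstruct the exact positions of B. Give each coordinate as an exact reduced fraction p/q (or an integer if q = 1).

B = (8, -32)

1. B_x = 8  [2·signedArea(BCD) = 308 ∩ 2·signedArea(BAC) = -616]
2. B_y = -32  [2·signedArea(BCD) = 308 ∩ 2·signedArea(BAC) = -616]
   → B = (8, -32)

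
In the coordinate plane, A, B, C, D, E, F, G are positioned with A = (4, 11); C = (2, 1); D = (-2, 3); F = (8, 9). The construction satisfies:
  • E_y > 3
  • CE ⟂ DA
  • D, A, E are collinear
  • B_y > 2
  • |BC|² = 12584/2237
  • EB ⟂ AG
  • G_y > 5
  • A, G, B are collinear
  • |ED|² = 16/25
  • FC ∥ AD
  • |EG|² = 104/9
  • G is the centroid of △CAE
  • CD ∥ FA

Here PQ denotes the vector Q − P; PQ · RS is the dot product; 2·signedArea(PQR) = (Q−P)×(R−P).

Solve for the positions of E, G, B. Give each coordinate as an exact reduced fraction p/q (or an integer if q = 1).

B = (24796/55925, 156003/55925)
E = (-38/25, 91/25)
G = (112/75, 391/75)

1. E_x = -38/25  [D, A, E are collinear ∩ CE ⟂ DA]
2. E_y = 91/25  [D, A, E are collinear ∩ CE ⟂ DA]
   → E = (-38/25, 91/25)
3. G_x = 112/75  [G is the centroid of △CAE]
4. G_y = 391/75  [G is the centroid of △CAE]
   → G = (112/75, 391/75)
5. B_x = 24796/55925  [A, G, B are collinear ∩ EB ⟂ AG]
6. B_y = 156003/55925  [A, G, B are collinear ∩ EB ⟂ AG]
   → B = (24796/55925, 156003/55925)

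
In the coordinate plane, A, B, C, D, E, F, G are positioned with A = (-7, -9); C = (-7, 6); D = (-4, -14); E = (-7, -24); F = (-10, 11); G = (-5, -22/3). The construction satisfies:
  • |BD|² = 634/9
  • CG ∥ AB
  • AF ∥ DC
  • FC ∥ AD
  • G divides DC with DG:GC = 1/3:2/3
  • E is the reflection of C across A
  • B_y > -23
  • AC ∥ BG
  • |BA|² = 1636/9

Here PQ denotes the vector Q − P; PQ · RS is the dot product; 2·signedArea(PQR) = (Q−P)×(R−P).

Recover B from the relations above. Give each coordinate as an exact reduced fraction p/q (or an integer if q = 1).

1. B_x = -5  [AC ∥ BG ∩ CG ∥ AB]
2. B_y = -67/3  [AC ∥ BG ∩ CG ∥ AB]
   → B = (-5, -67/3)

B = (-5, -67/3)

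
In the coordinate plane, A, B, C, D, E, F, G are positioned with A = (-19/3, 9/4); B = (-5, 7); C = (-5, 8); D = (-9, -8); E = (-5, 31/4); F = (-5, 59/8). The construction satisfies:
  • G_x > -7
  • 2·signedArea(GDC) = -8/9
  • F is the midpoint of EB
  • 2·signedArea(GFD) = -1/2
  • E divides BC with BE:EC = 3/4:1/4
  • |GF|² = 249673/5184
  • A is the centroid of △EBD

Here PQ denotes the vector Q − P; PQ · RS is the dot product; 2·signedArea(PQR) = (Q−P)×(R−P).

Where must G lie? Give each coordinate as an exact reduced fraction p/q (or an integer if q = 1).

G = (-61/9, 2/3)

1. G_x = -61/9  [2·signedArea(GFD) = -1/2 ∩ 2·signedArea(GDC) = -8/9]
2. G_y = 2/3  [2·signedArea(GFD) = -1/2 ∩ 2·signedArea(GDC) = -8/9]
   → G = (-61/9, 2/3)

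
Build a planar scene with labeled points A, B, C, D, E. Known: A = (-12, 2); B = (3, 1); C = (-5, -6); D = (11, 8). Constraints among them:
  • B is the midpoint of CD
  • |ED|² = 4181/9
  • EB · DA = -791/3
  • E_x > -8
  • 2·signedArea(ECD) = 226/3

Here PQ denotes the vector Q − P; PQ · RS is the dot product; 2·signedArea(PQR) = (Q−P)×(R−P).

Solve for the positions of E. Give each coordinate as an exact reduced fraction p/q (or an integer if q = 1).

1. E_x = -22/3  [2·signedArea(ECD) = 226/3 ∩ EB · DA = -791/3]
2. E_y = -10/3  [2·signedArea(ECD) = 226/3 ∩ EB · DA = -791/3]
   → E = (-22/3, -10/3)

E = (-22/3, -10/3)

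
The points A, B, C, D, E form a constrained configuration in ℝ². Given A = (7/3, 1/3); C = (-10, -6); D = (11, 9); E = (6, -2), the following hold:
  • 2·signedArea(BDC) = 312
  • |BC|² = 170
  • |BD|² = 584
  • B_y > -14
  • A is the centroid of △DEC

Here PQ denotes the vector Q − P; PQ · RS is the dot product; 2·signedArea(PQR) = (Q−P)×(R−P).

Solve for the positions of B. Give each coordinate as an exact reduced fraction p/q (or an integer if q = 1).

B = (1, -13)

1. B_x = 1  [line 15·x + -21·y + -288 = 0 ∩ |BC|² = 170]
2. B_y = -13  [line 15·x + -21·y + -288 = 0 ∩ |BC|² = 170]
   → B = (1, -13)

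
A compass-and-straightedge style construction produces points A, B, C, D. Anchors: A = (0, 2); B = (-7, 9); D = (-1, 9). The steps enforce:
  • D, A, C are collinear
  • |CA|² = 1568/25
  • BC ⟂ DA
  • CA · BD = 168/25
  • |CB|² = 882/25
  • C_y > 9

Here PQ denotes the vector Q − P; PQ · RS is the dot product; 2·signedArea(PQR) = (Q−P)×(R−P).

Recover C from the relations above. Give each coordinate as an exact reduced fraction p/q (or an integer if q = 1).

1. C_x = -28/25  [D, A, C are collinear ∩ BC ⟂ DA]
2. C_y = 246/25  [D, A, C are collinear ∩ BC ⟂ DA]
   → C = (-28/25, 246/25)

C = (-28/25, 246/25)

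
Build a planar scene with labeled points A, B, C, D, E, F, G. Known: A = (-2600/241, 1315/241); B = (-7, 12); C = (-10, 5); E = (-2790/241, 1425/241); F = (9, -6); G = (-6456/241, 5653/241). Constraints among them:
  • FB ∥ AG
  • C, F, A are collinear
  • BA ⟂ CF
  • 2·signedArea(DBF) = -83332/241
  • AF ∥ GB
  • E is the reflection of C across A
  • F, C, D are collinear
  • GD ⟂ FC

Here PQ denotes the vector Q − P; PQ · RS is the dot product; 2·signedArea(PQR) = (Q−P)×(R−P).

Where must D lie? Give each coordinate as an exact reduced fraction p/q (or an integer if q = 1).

1. D_x = -7369/241  [F, C, D are collinear ∩ GD ⟂ FC]
2. D_y = 4076/241  [F, C, D are collinear ∩ GD ⟂ FC]
   → D = (-7369/241, 4076/241)

D = (-7369/241, 4076/241)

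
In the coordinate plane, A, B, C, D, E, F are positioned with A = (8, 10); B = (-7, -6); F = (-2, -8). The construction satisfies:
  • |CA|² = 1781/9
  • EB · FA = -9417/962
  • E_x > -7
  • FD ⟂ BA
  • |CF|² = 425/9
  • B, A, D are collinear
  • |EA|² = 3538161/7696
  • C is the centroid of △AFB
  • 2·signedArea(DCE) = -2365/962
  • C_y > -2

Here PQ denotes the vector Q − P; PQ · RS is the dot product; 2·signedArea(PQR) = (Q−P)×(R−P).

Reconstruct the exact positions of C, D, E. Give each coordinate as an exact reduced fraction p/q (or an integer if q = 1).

1. C_x = -1/3  [C is the centroid of △AFB]
2. C_y = -4/3  [C is the centroid of △AFB]
   → C = (-1/3, -4/3)
3. D_x = -2722/481  [B, A, D are collinear ∩ FD ⟂ BA]
4. D_y = -2198/481  [B, A, D are collinear ∩ FD ⟂ BA]
   → D = (-2722/481, -2198/481)
5. E_x = -12823/1924  [EB · FA = -9417/962 ∩ 2·signedArea(DCE) = -2365/962]
6. E_y = -2714/481  [EB · FA = -9417/962 ∩ 2·signedArea(DCE) = -2365/962]
   → E = (-12823/1924, -2714/481)

C = (-1/3, -4/3)
D = (-2722/481, -2198/481)
E = (-12823/1924, -2714/481)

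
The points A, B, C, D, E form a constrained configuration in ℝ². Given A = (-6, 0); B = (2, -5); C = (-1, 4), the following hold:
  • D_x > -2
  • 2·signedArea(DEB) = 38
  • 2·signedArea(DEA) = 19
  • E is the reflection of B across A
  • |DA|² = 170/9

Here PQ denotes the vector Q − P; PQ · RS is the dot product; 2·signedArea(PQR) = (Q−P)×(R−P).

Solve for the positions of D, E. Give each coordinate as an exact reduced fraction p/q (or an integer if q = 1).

1. E_x = -14  [E is the reflection of B across A]
2. E_y = 5  [E is the reflection of B across A]
   → E = (-14, 5)
3. D_x = -5/3  [line 10·x + 16·y + 22 = 0 ∩ |DA|² = 170/9]
4. D_y = -1/3  [line 10·x + 16·y + 22 = 0 ∩ |DA|² = 170/9]
   → D = (-5/3, -1/3)

D = (-5/3, -1/3)
E = (-14, 5)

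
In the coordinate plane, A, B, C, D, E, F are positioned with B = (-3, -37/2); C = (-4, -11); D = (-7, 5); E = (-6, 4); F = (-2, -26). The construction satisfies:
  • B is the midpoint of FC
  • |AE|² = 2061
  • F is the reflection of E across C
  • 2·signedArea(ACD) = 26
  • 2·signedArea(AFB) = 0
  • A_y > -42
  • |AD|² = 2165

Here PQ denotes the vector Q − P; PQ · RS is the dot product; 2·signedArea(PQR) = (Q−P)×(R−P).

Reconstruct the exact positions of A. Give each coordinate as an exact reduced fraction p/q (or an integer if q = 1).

A = (0, -41)

1. A_x = 0  [2·signedArea(AFB) = 0 ∩ 2·signedArea(ACD) = 26]
2. A_y = -41  [2·signedArea(AFB) = 0 ∩ 2·signedArea(ACD) = 26]
   → A = (0, -41)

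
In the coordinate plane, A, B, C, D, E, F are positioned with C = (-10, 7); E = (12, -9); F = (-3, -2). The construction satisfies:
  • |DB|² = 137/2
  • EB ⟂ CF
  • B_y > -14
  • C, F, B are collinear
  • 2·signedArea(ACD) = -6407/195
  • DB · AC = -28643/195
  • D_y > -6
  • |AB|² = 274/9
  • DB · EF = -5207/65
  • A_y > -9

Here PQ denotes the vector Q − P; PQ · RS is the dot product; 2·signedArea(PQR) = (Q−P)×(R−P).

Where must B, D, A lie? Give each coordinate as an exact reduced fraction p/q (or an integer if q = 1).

A = (326/65, -1601/195)
B = (393/65, -886/65)
D = (9/2, -11/2)

1. B_x = 393/65  [C, F, B are collinear ∩ EB ⟂ CF]
2. B_y = -886/65  [C, F, B are collinear ∩ EB ⟂ CF]
   → B = (393/65, -886/65)
3. D_x = 9/2  [line 15·x + -7·y + -106 = 0 ∩ |DB|² = 137/2]
4. D_y = -11/2  [line 15·x + -7·y + -106 = 0 ∩ |DB|² = 137/2]
   → D = (9/2, -11/2)
5. A_x = 326/65  [DB · AC = -28643/195 ∩ 2·signedArea(ACD) = -6407/195]
6. A_y = -1601/195  [DB · AC = -28643/195 ∩ 2·signedArea(ACD) = -6407/195]
   → A = (326/65, -1601/195)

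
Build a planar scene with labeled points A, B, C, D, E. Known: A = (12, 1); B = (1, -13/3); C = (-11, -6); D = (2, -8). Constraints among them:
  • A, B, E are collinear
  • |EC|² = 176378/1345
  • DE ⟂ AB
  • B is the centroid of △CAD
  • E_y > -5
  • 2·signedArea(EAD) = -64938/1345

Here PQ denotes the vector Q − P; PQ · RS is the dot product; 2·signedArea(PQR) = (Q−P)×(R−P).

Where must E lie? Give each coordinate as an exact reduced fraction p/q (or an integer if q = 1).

E = (498/1345, -6239/1345)

1. E_x = 498/1345  [A, B, E are collinear ∩ DE ⟂ AB]
2. E_y = -6239/1345  [A, B, E are collinear ∩ DE ⟂ AB]
   → E = (498/1345, -6239/1345)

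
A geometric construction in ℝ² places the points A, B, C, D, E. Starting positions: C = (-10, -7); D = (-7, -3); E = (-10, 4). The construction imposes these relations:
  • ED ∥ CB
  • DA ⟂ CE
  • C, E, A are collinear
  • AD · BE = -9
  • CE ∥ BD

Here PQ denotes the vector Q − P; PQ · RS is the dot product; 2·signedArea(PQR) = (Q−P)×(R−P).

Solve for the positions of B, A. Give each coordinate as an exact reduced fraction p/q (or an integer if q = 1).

1. B_x = -7  [CE ∥ BD ∩ ED ∥ CB]
2. B_y = -14  [CE ∥ BD ∩ ED ∥ CB]
   → B = (-7, -14)
3. A_x = -10  [C, E, A are collinear ∩ DA ⟂ CE]
4. A_y = -3  [C, E, A are collinear ∩ DA ⟂ CE]
   → A = (-10, -3)

A = (-10, -3)
B = (-7, -14)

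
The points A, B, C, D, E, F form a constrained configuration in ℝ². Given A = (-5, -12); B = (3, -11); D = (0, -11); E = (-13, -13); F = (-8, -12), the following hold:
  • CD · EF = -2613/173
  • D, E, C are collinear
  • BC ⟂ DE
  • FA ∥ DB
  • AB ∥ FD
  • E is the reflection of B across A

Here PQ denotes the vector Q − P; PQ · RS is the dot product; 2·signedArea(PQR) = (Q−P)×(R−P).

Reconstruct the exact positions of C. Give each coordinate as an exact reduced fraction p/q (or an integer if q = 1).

C = (507/173, -1825/173)

1. C_x = 507/173  [D, E, C are collinear ∩ BC ⟂ DE]
2. C_y = -1825/173  [D, E, C are collinear ∩ BC ⟂ DE]
   → C = (507/173, -1825/173)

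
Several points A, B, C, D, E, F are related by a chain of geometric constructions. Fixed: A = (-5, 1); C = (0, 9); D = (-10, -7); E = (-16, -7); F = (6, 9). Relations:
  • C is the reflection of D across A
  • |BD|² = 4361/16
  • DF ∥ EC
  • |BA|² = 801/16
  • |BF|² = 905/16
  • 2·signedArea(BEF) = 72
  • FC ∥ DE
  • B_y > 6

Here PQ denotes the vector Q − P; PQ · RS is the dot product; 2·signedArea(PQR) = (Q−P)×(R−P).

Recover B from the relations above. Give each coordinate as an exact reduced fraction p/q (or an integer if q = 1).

B = (-5/4, 7)

1. B_x = -5/4  [line -16·x + 22·y + -174 = 0 ∩ |BD|² = 4361/16]
2. B_y = 7  [line -16·x + 22·y + -174 = 0 ∩ |BD|² = 4361/16]
   → B = (-5/4, 7)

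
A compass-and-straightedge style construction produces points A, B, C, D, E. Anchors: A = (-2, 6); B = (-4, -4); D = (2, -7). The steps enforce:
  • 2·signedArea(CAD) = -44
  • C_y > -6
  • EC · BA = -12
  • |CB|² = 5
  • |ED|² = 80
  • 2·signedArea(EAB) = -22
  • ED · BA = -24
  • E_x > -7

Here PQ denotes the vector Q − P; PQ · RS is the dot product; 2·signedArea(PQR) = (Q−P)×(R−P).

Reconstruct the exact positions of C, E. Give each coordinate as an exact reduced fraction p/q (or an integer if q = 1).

1. E_x = -6  [2·signedArea(EAB) = -22 ∩ ED · BA = -24]
2. E_y = -3  [2·signedArea(EAB) = -22 ∩ ED · BA = -24]
   → E = (-6, -3)
3. C_x = -2  [2·signedArea(CAD) = -44 ∩ EC · BA = -12]
4. C_y = -5  [2·signedArea(CAD) = -44 ∩ EC · BA = -12]
   → C = (-2, -5)

C = (-2, -5)
E = (-6, -3)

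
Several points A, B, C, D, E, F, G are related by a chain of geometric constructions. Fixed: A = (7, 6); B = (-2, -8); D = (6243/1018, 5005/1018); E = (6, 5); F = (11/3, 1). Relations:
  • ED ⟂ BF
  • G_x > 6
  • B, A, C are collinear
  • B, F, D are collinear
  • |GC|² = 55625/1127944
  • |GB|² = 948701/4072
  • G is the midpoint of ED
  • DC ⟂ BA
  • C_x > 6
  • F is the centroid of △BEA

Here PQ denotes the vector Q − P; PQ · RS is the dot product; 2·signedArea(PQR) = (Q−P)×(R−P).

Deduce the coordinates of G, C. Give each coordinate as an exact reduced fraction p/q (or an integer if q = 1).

1. G_x = 12351/2036  [G is the midpoint of ED]
2. G_y = 10095/2036  [G is the midpoint of ED]
   → G = (12351/2036, 10095/2036)
3. C_x = 1763401/281986  [B, A, C are collinear ∩ DC ⟂ BA]
4. C_y = 682235/140993  [B, A, C are collinear ∩ DC ⟂ BA]
   → C = (1763401/281986, 682235/140993)

C = (1763401/281986, 682235/140993)
G = (12351/2036, 10095/2036)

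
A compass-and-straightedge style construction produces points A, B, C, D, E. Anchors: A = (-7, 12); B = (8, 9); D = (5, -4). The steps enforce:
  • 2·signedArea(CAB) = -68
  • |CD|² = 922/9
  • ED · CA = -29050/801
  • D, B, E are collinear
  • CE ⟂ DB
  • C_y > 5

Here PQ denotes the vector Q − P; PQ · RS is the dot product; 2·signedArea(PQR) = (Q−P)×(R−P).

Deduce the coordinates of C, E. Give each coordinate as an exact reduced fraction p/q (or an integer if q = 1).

C = (2, 17/3)
E = (620/89, 1207/267)

1. C_x = 2  [line 3·x + 15·y + -91 = 0 ∩ |CD|² = 922/9]
2. C_y = 17/3  [line 3·x + 15·y + -91 = 0 ∩ |CD|² = 922/9]
   → C = (2, 17/3)
3. E_x = 620/89  [D, B, E are collinear ∩ CE ⟂ DB]
4. E_y = 1207/267  [D, B, E are collinear ∩ CE ⟂ DB]
   → E = (620/89, 1207/267)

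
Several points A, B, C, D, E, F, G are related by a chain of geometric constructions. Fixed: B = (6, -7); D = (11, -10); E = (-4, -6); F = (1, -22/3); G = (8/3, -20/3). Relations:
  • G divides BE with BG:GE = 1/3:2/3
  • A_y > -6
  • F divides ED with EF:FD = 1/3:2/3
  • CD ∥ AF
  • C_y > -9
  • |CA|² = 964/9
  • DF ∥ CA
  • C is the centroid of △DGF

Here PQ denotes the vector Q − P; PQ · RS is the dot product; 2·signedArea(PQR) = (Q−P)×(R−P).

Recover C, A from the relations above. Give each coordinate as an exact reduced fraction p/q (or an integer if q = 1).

A = (-46/9, -16/3)
C = (44/9, -8)

1. C_x = 44/9  [C is the centroid of △DGF]
2. C_y = -8  [C is the centroid of △DGF]
   → C = (44/9, -8)
3. A_x = -46/9  [CD ∥ AF ∩ DF ∥ CA]
4. A_y = -16/3  [CD ∥ AF ∩ DF ∥ CA]
   → A = (-46/9, -16/3)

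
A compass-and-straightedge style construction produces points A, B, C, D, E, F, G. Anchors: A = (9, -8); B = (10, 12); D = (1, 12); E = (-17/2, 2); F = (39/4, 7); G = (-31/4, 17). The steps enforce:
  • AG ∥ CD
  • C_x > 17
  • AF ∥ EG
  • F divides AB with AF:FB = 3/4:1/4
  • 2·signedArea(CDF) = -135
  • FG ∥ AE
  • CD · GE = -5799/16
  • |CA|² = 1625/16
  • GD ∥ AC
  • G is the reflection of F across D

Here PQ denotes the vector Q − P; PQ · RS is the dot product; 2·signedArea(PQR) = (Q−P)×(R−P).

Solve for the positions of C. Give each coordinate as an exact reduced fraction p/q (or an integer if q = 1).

1. C_x = 71/4  [AG ∥ CD ∩ GD ∥ AC]
2. C_y = -13  [AG ∥ CD ∩ GD ∥ AC]
   → C = (71/4, -13)

C = (71/4, -13)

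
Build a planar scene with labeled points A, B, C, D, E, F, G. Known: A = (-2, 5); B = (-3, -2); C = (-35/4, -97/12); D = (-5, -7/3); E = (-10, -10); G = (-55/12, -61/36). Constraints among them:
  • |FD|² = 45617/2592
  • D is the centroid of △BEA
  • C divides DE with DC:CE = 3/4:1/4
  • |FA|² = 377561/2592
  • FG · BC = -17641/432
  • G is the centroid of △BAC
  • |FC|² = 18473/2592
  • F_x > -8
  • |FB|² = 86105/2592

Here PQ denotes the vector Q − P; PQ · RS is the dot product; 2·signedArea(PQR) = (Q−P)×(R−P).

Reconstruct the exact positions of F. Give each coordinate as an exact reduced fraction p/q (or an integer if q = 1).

1. F_x = -175/24  [line 23/4·x + 73/12·y + 33479/432 = 0 ∩ |FA|² = 377561/2592]
2. F_y = -421/72  [line 23/4·x + 73/12·y + 33479/432 = 0 ∩ |FA|² = 377561/2592]
   → F = (-175/24, -421/72)

F = (-175/24, -421/72)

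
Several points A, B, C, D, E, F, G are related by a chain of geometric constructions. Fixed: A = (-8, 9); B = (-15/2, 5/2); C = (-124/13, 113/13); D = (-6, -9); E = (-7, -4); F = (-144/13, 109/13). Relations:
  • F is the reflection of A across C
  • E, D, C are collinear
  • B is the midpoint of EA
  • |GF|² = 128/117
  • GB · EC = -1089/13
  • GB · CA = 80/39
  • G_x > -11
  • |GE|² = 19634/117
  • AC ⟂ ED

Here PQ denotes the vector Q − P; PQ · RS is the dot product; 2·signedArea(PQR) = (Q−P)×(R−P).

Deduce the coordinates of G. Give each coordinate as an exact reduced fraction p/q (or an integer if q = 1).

G = (-392/39, 335/39)

1. G_x = -392/39  [GB · CA = 80/39 ∩ GB · EC = -1089/13]
2. G_y = 335/39  [GB · CA = 80/39 ∩ GB · EC = -1089/13]
   → G = (-392/39, 335/39)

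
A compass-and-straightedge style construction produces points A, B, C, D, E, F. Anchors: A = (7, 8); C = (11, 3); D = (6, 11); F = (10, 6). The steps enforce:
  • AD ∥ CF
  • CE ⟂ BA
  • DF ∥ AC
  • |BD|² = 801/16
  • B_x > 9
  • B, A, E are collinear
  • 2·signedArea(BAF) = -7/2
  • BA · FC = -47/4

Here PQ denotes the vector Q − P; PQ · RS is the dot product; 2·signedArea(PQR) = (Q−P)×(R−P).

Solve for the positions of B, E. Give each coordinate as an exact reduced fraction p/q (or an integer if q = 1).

1. B_x = 39/4  [2·signedArea(BAF) = -7/2 ∩ BA · FC = -47/4]
2. B_y = 5  [2·signedArea(BAF) = -7/2 ∩ BA · FC = -47/4]
   → B = (39/4, 5)
3. E_x = 2999/265  [B, A, E are collinear ∩ CE ⟂ BA]
4. E_y = 872/265  [B, A, E are collinear ∩ CE ⟂ BA]
   → E = (2999/265, 872/265)

B = (39/4, 5)
E = (2999/265, 872/265)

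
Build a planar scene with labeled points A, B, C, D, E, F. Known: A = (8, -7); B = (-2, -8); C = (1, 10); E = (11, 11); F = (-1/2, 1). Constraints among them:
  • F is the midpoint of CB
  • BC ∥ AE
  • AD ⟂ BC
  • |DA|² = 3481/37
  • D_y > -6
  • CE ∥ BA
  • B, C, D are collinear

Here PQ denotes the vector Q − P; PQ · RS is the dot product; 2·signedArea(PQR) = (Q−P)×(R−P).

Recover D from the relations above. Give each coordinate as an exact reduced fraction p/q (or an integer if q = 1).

1. D_x = -58/37  [B, C, D are collinear ∩ AD ⟂ BC]
2. D_y = -200/37  [B, C, D are collinear ∩ AD ⟂ BC]
   → D = (-58/37, -200/37)

D = (-58/37, -200/37)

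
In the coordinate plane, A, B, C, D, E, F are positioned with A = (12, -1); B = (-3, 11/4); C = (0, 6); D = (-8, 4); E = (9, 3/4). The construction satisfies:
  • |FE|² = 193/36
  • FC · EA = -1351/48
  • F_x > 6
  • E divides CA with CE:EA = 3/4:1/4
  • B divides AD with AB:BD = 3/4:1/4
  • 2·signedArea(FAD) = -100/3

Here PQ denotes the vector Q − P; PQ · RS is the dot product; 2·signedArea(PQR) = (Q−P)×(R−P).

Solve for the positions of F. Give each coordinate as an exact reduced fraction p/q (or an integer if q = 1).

F = (7, 23/12)

1. F_x = 7  [FC · EA = -1351/48 ∩ 2·signedArea(FAD) = -100/3]
2. F_y = 23/12  [FC · EA = -1351/48 ∩ 2·signedArea(FAD) = -100/3]
   → F = (7, 23/12)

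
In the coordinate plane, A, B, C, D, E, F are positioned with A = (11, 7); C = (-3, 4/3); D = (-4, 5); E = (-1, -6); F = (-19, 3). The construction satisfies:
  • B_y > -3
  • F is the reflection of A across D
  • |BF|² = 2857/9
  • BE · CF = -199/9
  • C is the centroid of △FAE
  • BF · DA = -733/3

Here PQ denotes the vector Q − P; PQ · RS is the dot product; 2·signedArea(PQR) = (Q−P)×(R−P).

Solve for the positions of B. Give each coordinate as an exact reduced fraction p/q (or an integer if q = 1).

1. B_x = -2  [BE · CF = -199/9 ∩ BF · DA = -733/3]
2. B_y = -7/3  [BE · CF = -199/9 ∩ BF · DA = -733/3]
   → B = (-2, -7/3)

B = (-2, -7/3)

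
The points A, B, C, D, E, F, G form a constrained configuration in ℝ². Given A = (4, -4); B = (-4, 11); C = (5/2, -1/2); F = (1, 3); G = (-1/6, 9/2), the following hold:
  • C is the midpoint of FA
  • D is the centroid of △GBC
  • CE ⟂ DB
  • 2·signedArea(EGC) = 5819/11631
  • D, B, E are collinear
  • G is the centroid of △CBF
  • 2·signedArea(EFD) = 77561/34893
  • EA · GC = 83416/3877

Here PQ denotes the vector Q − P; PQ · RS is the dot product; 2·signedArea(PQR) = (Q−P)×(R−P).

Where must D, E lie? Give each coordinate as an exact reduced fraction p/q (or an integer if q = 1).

1. D_x = -5/9  [D is the centroid of △GBC]
2. D_y = 5  [D is the centroid of △GBC]
   → D = (-5/9, 5)
3. E_x = 19979/7754  [D, B, E are collinear ∩ CE ⟂ DB]
4. E_y = -1768/3877  [D, B, E are collinear ∩ CE ⟂ DB]
   → E = (19979/7754, -1768/3877)

D = (-5/9, 5)
E = (19979/7754, -1768/3877)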